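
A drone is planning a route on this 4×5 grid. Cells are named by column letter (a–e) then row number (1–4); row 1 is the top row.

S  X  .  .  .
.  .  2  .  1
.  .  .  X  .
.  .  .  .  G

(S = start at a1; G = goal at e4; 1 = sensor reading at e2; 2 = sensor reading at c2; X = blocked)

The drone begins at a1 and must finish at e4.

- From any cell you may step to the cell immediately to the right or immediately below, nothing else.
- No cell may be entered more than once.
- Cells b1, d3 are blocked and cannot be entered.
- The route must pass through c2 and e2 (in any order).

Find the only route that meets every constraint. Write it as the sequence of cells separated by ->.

a1 -> a2 -> b2 -> c2 -> d2 -> e2 -> e3 -> e4

Moves only go right or down, so the column and row indices never decrease.
Route from a1: down to a2, 4× right (reaching e2), 2× down (reaching e4) — 7 moves in all.
Check: all required cells visited.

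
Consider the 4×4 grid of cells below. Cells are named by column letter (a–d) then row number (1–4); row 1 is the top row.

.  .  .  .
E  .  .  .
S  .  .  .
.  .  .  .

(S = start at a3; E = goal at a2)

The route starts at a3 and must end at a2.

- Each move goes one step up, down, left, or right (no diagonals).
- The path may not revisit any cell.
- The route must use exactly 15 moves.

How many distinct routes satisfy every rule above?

4

Need simple routes of exactly 15 moves from a3 to a2 (Manhattan distance 1, so 7 moves are spent on a detour and 7 undoing it).
Enumerating: a3 a4 b4 b3 b2 c2 c3 c4 d4 d3 d2 d1 c1 b1 a1 a2 | a3 a4 b4 b3 c3 c4 d4 d3 d2 d1 c1 c2 b2 b1 a1 a2 | a3 a4 b4 c4 d4 d3 d2 d1 c1 c2 c3 b3 b2 b1 a1 a2 | a3 a4 b4 c4 d4 d3 c3 b3 b2 c2 d2 d1 c1 b1 a1 a2.
That gives 4 routes.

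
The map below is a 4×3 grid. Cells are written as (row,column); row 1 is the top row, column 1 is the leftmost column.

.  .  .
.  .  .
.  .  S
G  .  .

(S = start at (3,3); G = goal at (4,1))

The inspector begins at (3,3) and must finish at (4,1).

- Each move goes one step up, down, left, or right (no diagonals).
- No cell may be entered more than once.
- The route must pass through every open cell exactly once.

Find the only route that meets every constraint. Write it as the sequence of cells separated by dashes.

(3,3) - (4,3) - (4,2) - (3,2) - (2,2) - (2,3) - (1,3) - (1,2) - (1,1) - (2,1) - (3,1) - (4,1)

Need to visit all 12 open cells exactly once, starting at (3,3) and ending at (4,1).
Cell (1,1) has only two open neighbours ((2,1) and (1,2)), so the path must pass straight through it: one of those is the cell it's entered from and the other is where it exits.
Route from (3,3): down to (4,3), left to (4,2), 2× up (reaching (2,2)), right to (2,3), up to (1,3), 2× left (reaching (1,1)), 3× down (reaching (4,1)) — 11 moves in all.
Check: all 12 open cells covered.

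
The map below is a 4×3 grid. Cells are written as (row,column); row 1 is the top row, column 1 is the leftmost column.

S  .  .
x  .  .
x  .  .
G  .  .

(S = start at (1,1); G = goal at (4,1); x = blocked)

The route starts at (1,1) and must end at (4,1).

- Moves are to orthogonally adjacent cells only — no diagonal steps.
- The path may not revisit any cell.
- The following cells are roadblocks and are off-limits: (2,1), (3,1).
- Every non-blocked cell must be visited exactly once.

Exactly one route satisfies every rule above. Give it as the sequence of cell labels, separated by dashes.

Need to visit all 10 open cells exactly once, starting at (1,1) and ending at (4,1).
Cell (4,3) has only two open neighbours ((3,3) and (4,2)), so the path must pass straight through it: one of those is the cell it's entered from and the other is where it exits.
Route from (1,1): 2× right (reaching (1,3)), down to (2,3), left to (2,2), down to (3,2), right to (3,3), down to (4,3), 2× left (reaching (4,1)) — 9 moves in all.
Check: all 10 open cells covered.

(1,1) - (1,2) - (1,3) - (2,3) - (2,2) - (3,2) - (3,3) - (4,3) - (4,2) - (4,1)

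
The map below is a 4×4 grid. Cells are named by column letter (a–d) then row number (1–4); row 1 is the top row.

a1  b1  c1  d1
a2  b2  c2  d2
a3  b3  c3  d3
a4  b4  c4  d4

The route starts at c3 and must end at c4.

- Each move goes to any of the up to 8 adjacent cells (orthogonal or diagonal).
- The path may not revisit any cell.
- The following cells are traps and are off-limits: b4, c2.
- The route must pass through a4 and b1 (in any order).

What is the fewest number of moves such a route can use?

7

Any route passes through a4 and b1 in some order between c3 and c4. Summing Chebyshev distances along each leg and taking the cheapest ordering (c3 → b1 → a4 → c4) gives a lower bound of 2 + 3 + 2 = 7 moves.
A route of 7 moves achieves this: c3 → b2 → b1 → a2 → a3 → a4 → b3 → c4.
Since 7 matches the lower bound, it is optimal.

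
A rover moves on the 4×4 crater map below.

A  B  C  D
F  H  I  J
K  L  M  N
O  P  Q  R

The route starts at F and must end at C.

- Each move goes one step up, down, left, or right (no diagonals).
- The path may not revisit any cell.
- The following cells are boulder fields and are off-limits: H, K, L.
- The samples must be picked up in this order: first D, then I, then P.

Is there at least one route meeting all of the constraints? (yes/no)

no

Every way from F to D runs through C — but C is where the route must end, so it would be entered once on the way to D and again at the finish.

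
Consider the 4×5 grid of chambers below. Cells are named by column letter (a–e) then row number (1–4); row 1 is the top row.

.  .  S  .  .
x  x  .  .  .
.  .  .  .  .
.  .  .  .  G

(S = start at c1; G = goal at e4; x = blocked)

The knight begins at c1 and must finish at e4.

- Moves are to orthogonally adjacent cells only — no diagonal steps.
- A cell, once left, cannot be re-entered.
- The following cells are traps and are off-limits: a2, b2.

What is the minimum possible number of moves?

5

The Manhattan distance from c1 to e4 is |1−4| + |3−5| = 5, so at least 5 moves are needed.
A route of 5 moves achieves this: c1 → c2 → c3 → c4 → d4 → e4.
Since 5 matches the lower bound, it is optimal.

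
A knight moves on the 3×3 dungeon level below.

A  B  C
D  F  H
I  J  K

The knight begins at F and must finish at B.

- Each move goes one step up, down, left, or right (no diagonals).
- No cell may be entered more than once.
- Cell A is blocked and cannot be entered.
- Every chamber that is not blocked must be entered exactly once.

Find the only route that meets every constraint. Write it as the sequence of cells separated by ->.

Need to visit all 8 open cells exactly once, starting at F and ending at B.
Cell C has only two open neighbours (H and B), so the path must pass straight through it: one of those is the cell it's entered from and the other is where it exits.
Route from F: left 1 to D, down 1 to I, right 2 to K, up 2 to C, left 1 to B — 7 moves in all.
Check: all 8 open cells covered.

F -> D -> I -> J -> K -> H -> C -> B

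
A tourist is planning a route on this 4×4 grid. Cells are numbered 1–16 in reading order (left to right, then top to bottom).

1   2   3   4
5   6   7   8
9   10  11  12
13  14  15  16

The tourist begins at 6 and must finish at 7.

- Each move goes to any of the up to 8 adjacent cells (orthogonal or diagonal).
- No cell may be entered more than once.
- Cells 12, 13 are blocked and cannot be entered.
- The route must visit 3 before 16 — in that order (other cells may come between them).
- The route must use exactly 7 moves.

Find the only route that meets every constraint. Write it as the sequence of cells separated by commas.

The waypoints must appear in the order 3, 16, with no cell reused.
Route from 6: up-right 1 to 3, down-right 1 to 8, down-left 1 to 11, down-right 1 to 16, left 1 to 15, up-left 1 to 10, up-right 1 to 7 — 7 moves in all.
Check: order respected (3 at step 1, 16 at step 4); 7 moves as required.

6, 3, 8, 11, 16, 15, 10, 7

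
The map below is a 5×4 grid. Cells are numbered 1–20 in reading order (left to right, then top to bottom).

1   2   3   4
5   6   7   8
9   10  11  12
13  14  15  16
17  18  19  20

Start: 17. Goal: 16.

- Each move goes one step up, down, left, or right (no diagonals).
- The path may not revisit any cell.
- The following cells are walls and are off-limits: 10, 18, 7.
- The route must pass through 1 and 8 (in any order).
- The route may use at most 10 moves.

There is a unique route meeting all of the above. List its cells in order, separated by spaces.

17 13 9 5 1 2 3 4 8 12 16

The budget equals the shortest possible length, so every move has to be on a shortest route through the required cells.
Route from 17: 4× up (reaching 1), 3× right (reaching 4), 3× down (reaching 16) — 10 moves in all.
Check: all required cells visited; 10 ≤ 10 moves.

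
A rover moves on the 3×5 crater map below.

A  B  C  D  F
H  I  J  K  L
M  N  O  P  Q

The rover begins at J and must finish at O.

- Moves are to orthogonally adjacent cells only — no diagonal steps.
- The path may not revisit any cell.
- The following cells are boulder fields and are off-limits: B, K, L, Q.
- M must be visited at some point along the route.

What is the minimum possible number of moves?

5

Any route passes through M somewhere between J and O. Summing Manhattan distances along the two legs (J → M → O) gives a lower bound of 3 + 2 = 5 moves.
A route of 5 moves achieves this: J → I → H → M → N → O.
Since 5 matches the lower bound, it is optimal.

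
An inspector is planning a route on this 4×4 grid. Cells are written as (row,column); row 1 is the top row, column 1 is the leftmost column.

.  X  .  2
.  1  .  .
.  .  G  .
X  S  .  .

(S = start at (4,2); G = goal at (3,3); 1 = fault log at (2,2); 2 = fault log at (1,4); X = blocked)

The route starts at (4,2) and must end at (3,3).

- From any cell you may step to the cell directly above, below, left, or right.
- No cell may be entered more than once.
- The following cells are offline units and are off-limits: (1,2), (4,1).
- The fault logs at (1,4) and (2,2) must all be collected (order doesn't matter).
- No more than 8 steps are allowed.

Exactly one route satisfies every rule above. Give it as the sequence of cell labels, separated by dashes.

(4,2) - (3,2) - (2,2) - (2,3) - (1,3) - (1,4) - (2,4) - (3,4) - (3,3)

The budget equals the shortest possible length, so every move has to be on a shortest route through the required cells.
Route from (4,2): 2× up (reaching (2,2)), right to (2,3), up to (1,3), right to (1,4), 2× down (reaching (3,4)), left to (3,3) — 8 moves in all.
Check: all required cells visited; 8 ≤ 8 moves.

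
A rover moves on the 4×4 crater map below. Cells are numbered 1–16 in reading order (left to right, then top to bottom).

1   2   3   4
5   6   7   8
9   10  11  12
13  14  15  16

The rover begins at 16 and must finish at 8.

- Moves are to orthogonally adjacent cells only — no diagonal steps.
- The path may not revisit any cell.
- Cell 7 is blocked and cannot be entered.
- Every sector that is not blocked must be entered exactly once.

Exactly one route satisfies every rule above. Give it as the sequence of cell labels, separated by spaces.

Need to visit all 15 open cells exactly once, starting at 16 and ending at 8.
Route from 16: up to 12, left to 11, down to 15, 2× left (reaching 13), up to 9, right to 10, up to 6, left to 5, up to 1, 3× right (reaching 4), down to 8 — 14 moves in all.
Check: all 15 open cells covered.

16 12 11 15 14 13 9 10 6 5 1 2 3 4 8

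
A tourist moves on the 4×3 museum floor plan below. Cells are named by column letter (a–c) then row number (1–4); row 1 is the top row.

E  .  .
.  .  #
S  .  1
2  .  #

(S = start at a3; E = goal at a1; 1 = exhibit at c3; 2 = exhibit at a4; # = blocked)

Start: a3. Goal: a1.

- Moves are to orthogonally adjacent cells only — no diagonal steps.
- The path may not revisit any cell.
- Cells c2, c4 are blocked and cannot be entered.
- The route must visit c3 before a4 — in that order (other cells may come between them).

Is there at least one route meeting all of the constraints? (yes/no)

no

c3 must be visited but has only one open neighbour (b3), and it is neither the start nor the goal — the route would have to enter and leave through b3, re-entering it.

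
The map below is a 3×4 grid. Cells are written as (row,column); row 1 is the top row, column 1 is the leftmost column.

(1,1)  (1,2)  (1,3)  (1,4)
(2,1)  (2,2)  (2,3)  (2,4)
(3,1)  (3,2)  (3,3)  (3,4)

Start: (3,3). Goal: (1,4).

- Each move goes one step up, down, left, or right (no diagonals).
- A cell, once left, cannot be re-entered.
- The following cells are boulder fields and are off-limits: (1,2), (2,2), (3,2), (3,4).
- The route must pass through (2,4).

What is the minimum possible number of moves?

3

Any route passes through (2,4) somewhere between (3,3) and (1,4). Summing Manhattan distances along the two legs ((3,3) → (2,4) → (1,4)) gives a lower bound of 2 + 1 = 3 moves.
A route of 3 moves achieves this: (3,3) → (2,3) → (2,4) → (1,4).
Since 3 matches the lower bound, it is optimal.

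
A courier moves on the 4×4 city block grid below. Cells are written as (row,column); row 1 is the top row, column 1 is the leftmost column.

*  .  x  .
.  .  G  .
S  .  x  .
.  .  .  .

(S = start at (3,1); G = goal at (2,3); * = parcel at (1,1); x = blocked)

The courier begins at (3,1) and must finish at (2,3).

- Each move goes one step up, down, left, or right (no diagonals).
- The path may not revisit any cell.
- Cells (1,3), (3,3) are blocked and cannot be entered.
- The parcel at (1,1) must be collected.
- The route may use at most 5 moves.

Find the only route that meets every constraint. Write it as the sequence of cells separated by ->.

Any route must reach (1,1) and still end at (2,3) within 5 moves, so the order of the required stops is forced.
Route from (3,1): up 2 to (1,1), right 1 to (1,2), down 1 to (2,2), right 1 to (2,3) — 5 moves in all.
Check: all required cells visited; 5 ≤ 5 moves.

(3,1) -> (2,1) -> (1,1) -> (1,2) -> (2,2) -> (2,3)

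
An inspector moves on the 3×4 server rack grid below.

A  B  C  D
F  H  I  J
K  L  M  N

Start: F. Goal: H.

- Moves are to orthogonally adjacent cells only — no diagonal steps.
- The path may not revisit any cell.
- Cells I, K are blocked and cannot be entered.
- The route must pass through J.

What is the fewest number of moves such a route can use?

Any route passes through J somewhere between F and H. Summing Manhattan distances along the two legs (F → J → H) gives a lower bound of 3 + 2 = 5 moves.
That bound ignores the blocked cells. Measuring each leg by the fewest moves that actually steer around them (F→J: 5; J→H: 4) raises the lower bound to 9.
A route of 9 moves exists: F → A → B → C → D → J → N → M → L → H.
Since 9 matches that lower bound, it is optimal.

9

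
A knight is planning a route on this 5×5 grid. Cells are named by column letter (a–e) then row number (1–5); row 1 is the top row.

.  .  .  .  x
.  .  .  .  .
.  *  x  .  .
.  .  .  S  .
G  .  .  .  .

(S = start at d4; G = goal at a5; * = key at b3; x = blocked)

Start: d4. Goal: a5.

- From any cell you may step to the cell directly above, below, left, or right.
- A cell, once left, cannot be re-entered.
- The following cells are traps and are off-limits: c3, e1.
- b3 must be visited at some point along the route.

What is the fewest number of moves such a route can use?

6

Any route passes through b3 somewhere between d4 and a5. Summing Manhattan distances along the two legs (d4 → b3 → a5) gives a lower bound of 3 + 3 = 6 moves.
A route of 6 moves achieves this: d4 → c4 → b4 → b3 → a3 → a4 → a5.
Since 6 matches the lower bound, it is optimal.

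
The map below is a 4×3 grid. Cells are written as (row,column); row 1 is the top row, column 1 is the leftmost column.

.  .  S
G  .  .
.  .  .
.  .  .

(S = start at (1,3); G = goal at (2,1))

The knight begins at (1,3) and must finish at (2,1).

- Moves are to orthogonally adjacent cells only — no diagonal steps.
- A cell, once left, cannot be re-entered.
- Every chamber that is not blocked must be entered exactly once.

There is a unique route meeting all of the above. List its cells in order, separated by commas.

Need to visit all 12 open cells exactly once, starting at (1,3) and ending at (2,1).
Cell (1,1) has only two open neighbours ((2,1) and (1,2)), so the path must pass straight through it: one of those is the cell it's entered from and the other is where it exits.
Route from (1,3): 3× down (reaching (4,3)), 2× left (reaching (4,1)), up to (3,1), right to (3,2), 2× up (reaching (1,2)), left to (1,1), down to (2,1) — 11 moves in all.
Check: all 12 open cells covered.

(1,3), (2,3), (3,3), (4,3), (4,2), (4,1), (3,1), (3,2), (2,2), (1,2), (1,1), (2,1)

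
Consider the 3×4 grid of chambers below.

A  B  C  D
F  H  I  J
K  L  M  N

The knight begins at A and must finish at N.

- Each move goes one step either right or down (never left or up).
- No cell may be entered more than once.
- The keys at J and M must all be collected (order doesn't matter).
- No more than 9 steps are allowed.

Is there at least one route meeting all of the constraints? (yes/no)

M is below but to the left of J: going J → M would need a leftward move and M → J an upward move, so no right/down-only route can visit both required cells.

no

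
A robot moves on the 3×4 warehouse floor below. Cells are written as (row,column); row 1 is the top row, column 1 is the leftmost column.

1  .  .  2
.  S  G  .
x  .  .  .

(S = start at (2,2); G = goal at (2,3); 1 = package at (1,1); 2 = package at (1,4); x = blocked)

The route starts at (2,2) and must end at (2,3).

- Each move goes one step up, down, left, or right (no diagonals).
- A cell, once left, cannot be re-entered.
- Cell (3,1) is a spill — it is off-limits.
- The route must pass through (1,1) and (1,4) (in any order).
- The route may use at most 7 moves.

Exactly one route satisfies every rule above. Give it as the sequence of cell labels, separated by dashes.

Any route must reach (1,1) and (1,4) and still end at (2,3) within 7 moves, so the order of the required stops is forced.
Route from (2,2): left 1 to (2,1), up 1 to (1,1), right 3 to (1,4), down 1 to (2,4), left 1 to (2,3) — 7 moves in all.
Check: all required cells visited; 7 ≤ 7 moves.

(2,2) - (2,1) - (1,1) - (1,2) - (1,3) - (1,4) - (2,4) - (2,3)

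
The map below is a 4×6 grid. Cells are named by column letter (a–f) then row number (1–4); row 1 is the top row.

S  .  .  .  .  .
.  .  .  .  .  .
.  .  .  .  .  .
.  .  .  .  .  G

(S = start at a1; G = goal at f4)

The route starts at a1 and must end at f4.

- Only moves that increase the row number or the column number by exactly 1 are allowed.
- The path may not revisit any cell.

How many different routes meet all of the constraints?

56

A right/down-only route from a1 to f4 makes exactly 3 down-moves and 5 right-moves in some order.
With no other constraints that would be C(8,3) = 56 routes.
That gives 56 routes.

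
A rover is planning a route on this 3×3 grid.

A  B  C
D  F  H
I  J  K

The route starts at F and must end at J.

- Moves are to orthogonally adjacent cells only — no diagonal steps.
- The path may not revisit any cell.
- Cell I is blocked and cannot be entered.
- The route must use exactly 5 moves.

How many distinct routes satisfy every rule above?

Need simple routes of exactly 5 moves from F to J (Manhattan distance 1, so 2 moves are spent on a detour and 2 undoing it).
Enumerating: F B C H K J.
That gives 1 route.

1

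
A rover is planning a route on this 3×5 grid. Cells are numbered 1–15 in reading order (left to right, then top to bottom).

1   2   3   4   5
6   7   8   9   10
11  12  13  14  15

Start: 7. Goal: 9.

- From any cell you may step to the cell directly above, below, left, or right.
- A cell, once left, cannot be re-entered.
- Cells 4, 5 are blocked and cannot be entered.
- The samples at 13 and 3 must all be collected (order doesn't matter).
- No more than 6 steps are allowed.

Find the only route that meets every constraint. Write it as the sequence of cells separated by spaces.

The budget equals the shortest possible length, so every move has to be on a shortest route through the required cells.
Route from 7: up 1 to 2, right 1 to 3, down 2 to 13, right 1 to 14, up 1 to 9 — 6 moves in all.
Check: all required cells visited; 6 ≤ 6 moves.

7 2 3 8 13 14 9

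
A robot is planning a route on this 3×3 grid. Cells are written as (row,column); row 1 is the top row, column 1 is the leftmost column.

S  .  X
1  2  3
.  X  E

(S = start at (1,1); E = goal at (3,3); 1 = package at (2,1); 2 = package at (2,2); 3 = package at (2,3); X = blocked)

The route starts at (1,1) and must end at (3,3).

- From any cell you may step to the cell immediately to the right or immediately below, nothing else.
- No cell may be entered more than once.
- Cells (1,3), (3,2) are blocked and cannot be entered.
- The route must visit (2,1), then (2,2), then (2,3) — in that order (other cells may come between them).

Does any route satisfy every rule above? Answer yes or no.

One route that works: (1,1) → (2,1) → (2,2) → (2,3) → (3,3).

yes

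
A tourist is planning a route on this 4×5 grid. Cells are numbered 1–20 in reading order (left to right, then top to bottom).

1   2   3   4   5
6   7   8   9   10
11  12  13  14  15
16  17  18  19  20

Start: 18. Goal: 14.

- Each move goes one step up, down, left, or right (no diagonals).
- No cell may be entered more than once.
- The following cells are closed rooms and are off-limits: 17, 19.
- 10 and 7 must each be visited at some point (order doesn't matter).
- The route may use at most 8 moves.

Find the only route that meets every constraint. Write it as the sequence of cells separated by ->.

The 8-move cap with required stops at 10, 7 leaves no slack for detours.
Route from 18: up 1 to 13, left 1 to 12, up 1 to 7, right 3 to 10, down 1 to 15, left 1 to 14 — 8 moves in all.
Check: all required cells visited; 8 ≤ 8 moves.

18 -> 13 -> 12 -> 7 -> 8 -> 9 -> 10 -> 15 -> 14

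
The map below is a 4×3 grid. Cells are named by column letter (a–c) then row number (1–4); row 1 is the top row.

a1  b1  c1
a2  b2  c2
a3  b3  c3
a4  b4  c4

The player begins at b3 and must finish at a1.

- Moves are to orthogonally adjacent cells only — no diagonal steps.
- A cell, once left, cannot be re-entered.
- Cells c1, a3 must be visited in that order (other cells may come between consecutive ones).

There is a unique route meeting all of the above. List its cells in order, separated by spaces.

b3 b2 b1 c1 c2 c3 c4 b4 a4 a3 a2 a1

The waypoints must appear in the order c1, a3, with no cell reused.
Route from b3: 2× up (reaching b1), right to c1, 3× down (reaching c4), 2× left (reaching a4), 3× up (reaching a1) — 11 moves in all.
Check: order respected (c1 at step 3, a3 at step 9).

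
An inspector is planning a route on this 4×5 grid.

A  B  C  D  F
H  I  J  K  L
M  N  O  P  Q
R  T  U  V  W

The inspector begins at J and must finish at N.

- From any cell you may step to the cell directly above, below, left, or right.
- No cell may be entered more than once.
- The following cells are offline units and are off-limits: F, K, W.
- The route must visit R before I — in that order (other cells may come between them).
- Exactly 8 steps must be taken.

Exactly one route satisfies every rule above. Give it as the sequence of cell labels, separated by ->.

The waypoints must appear in the order R, I, with no cell reused.
Route from J: down 2 to U, left 2 to R, up 2 to H, right 1 to I, down 1 to N — 8 moves in all.
Check: order respected (R at step 4, I at step 7); 8 moves as required.

J -> O -> U -> T -> R -> M -> H -> I -> N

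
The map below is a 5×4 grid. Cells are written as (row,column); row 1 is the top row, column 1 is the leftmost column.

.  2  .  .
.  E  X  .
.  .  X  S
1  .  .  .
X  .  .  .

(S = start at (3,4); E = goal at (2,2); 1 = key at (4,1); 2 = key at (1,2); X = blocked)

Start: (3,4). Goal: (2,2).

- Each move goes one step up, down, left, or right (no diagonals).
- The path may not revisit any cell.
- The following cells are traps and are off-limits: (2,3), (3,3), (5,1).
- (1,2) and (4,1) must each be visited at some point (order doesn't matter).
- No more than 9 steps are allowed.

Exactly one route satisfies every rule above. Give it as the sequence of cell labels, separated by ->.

(3,4) -> (4,4) -> (4,3) -> (4,2) -> (4,1) -> (3,1) -> (2,1) -> (1,1) -> (1,2) -> (2,2)

Any route must reach (1,2) and (4,1) and still end at (2,2) within 9 moves, so the order of the required stops is forced.
Route from (3,4): down to (4,4), 3× left (reaching (4,1)), 3× up (reaching (1,1)), right to (1,2), down to (2,2) — 9 moves in all.
Check: all required cells visited; 9 ≤ 9 moves.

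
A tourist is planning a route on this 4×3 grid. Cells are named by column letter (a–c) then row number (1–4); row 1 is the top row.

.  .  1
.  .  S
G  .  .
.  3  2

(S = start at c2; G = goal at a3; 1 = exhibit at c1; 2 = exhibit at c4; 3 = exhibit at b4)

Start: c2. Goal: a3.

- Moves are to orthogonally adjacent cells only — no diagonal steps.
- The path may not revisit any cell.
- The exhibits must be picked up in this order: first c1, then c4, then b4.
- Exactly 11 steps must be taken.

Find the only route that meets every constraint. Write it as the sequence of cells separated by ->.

c2 -> c1 -> b1 -> a1 -> a2 -> b2 -> b3 -> c3 -> c4 -> b4 -> a4 -> a3

The waypoints must appear in the order c1, c4, b4, with no cell reused.
Route from c2: up to c1, 2× left (reaching a1), down to a2, right to b2, down to b3, right to c3, down to c4, 2× left (reaching a4), up to a3 — 11 moves in all.
Check: order respected (1 at step 1, 2 at step 8, 3 at step 9); 11 moves as required.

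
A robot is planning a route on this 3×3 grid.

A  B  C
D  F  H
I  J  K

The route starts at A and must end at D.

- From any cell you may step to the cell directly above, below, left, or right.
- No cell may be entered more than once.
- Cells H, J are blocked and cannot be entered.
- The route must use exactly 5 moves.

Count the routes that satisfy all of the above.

0

Need simple routes of exactly 5 moves from A to D (Manhattan distance 1, so 2 moves are spent on a detour and 2 undoing it).
No route satisfies every constraint, so the count is 0.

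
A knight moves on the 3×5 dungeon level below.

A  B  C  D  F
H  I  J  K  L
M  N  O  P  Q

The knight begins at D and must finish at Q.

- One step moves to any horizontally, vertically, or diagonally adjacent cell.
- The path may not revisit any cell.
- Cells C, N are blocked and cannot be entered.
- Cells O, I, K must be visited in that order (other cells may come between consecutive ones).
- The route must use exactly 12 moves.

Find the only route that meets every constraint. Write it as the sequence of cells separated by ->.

D -> F -> L -> P -> O -> I -> M -> H -> A -> B -> J -> K -> Q

The waypoints must appear in the order O, I, K, with no cell reused.
Route from D: right 1 to F, down 1 to L, down-left 1 to P, left 1 to O, up-left 1 to I, down-left 1 to M, up 2 to A, right 1 to B, down-right 1 to J, right 1 to K, down-right 1 to Q — 12 moves in all.
Check: order respected (O at step 4, I at step 5, K at step 11); 12 moves as required.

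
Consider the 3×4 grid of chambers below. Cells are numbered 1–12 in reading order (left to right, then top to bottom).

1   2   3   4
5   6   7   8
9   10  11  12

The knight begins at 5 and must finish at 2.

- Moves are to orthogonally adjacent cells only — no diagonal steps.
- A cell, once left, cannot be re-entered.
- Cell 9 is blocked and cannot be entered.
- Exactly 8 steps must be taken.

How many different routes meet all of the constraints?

4

Need simple routes of exactly 8 moves from 5 to 2 (Manhattan distance 2, so 3 moves are spent on a detour and 3 undoing it).
Enumerating: 5 6 10 11 7 8 4 3 2 | 5 6 10 11 12 8 4 3 2 | 5 6 10 11 12 8 7 3 2 | 5 6 7 11 12 8 4 3 2.
That gives 4 routes.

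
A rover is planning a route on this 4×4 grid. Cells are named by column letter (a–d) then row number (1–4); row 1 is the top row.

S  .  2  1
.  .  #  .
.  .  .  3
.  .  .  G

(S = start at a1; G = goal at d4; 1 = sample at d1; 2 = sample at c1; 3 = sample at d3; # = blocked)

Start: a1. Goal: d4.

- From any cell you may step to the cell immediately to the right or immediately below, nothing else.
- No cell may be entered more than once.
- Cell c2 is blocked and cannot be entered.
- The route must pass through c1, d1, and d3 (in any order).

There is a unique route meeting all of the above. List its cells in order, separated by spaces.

a1 b1 c1 d1 d2 d3 d4

Moves only go right or down, so the column and row indices never decrease.
Route from a1: right 3 to d1, down 3 to d4 — 6 moves in all.
Check: all required cells visited.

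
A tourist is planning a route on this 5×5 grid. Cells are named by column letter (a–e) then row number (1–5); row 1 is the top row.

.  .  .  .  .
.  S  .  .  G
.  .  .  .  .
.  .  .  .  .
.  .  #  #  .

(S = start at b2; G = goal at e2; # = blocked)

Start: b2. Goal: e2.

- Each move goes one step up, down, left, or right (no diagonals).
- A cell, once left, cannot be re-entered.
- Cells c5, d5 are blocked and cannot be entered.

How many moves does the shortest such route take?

The Manhattan distance from b2 to e2 is |2−2| + |2−5| = 3, so at least 3 moves are needed.
A route of 3 moves achieves this: b2 → c2 → d2 → e2.
Since 3 matches the lower bound, it is optimal.

3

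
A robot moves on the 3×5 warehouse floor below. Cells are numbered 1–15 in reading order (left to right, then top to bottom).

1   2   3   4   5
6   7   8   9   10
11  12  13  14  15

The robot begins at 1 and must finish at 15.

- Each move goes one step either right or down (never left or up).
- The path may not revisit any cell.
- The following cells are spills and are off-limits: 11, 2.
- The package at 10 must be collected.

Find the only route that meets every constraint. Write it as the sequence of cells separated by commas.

1, 6, 7, 8, 9, 10, 15

Moves only go right or down, so the column and row indices never decrease.
Route from 1: down to 6, 4× right (reaching 10), down to 15 — 6 moves in all.
Check: all required cells visited.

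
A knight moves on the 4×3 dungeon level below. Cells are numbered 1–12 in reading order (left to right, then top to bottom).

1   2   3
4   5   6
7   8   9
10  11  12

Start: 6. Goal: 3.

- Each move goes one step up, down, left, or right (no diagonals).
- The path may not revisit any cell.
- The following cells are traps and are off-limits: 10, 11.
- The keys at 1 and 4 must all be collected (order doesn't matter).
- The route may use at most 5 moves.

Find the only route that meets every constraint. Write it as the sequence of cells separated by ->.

Any route must reach 1 and 4 and still end at 3 within 5 moves, so the order of the required stops is forced.
Route from 6: 2× left (reaching 4), up to 1, 2× right (reaching 3) — 5 moves in all.
Check: all required cells visited; 5 ≤ 5 moves.

6 -> 5 -> 4 -> 1 -> 2 -> 3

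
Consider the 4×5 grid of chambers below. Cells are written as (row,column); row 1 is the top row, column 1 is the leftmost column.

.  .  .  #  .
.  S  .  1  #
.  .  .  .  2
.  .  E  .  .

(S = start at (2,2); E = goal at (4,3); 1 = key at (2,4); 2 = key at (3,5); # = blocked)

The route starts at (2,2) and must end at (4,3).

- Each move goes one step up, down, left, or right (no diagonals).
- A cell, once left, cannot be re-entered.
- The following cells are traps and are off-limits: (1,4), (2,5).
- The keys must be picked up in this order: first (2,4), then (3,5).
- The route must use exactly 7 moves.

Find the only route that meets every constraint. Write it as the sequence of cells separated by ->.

The waypoints must appear in the order (2,4), (3,5), with no cell reused.
Route from (2,2): 2× right (reaching (2,4)), down to (3,4), right to (3,5), down to (4,5), 2× left (reaching (4,3)) — 7 moves in all.
Check: order respected (1 at step 2, 2 at step 4); 7 moves as required.

(2,2) -> (2,3) -> (2,4) -> (3,4) -> (3,5) -> (4,5) -> (4,4) -> (4,3)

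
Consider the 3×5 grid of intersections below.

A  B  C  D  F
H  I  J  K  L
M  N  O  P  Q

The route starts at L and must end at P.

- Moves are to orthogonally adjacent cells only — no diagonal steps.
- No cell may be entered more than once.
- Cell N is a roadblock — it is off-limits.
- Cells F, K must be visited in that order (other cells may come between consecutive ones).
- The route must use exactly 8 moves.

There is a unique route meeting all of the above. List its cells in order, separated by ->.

The waypoints must appear in the order F, K, with no cell reused.
Route from L: up 1 to F, left 3 to B, down 1 to I, right 2 to K, down 1 to P — 8 moves in all.
Check: order respected (F at step 1, K at step 7); 8 moves as required.

L -> F -> D -> C -> B -> I -> J -> K -> P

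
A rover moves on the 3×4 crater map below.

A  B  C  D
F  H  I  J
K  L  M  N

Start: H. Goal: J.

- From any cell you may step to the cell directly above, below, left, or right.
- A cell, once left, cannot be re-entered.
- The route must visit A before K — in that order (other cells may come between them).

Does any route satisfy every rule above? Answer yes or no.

One route that works: H → B → A → F → K → L → M → I → J.

yes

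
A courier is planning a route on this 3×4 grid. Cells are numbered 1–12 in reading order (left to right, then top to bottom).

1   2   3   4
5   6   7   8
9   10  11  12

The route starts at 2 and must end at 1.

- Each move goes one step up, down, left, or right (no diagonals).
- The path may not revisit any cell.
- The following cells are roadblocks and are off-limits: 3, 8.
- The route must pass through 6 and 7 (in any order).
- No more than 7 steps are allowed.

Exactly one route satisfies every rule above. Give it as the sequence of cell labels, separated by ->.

2 -> 6 -> 7 -> 11 -> 10 -> 9 -> 5 -> 1

The 7-move cap with required stops at 6, 7 leaves no slack for detours.
Route from 2: down 1 to 6, right 1 to 7, down 1 to 11, left 2 to 9, up 2 to 1 — 7 moves in all.
Check: all required cells visited; 7 ≤ 7 moves.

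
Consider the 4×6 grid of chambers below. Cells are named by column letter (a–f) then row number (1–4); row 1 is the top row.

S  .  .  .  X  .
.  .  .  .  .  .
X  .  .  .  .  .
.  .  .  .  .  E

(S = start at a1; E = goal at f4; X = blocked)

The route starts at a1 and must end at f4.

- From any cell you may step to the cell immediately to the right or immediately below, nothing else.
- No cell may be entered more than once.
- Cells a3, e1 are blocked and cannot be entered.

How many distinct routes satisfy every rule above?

A right/down-only route from a1 to f4 makes exactly 3 down-moves and 5 right-moves in some order.
With no other constraints that would be C(8,3) = 56 routes.
Subtract routes through each blocked cell (inclusion–exclusion for overlaps): − through e1: 4 − through a3: 6 → 46.
That gives 46 routes.

46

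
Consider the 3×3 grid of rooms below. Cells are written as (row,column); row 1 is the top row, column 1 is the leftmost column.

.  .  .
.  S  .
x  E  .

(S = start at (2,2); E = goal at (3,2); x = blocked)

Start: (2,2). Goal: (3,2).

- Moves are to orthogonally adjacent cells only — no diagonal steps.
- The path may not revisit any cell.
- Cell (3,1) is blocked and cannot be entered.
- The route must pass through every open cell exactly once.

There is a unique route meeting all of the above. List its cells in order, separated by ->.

(2,2) -> (2,1) -> (1,1) -> (1,2) -> (1,3) -> (2,3) -> (3,3) -> (3,2)

Need to visit all 8 open cells exactly once, starting at (2,2) and ending at (3,2).
Route from (2,2): left 1 to (2,1), up 1 to (1,1), right 2 to (1,3), down 2 to (3,3), left 1 to (3,2) — 7 moves in all.
Check: all 8 open cells covered.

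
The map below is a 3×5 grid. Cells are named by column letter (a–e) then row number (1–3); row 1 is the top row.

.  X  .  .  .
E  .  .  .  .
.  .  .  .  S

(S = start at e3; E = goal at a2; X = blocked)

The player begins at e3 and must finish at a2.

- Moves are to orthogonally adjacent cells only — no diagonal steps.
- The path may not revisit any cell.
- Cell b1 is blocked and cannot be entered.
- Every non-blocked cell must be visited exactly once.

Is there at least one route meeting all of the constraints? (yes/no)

Cell a1 has only one open neighbour but is neither the start nor the goal, so a Hamiltonian route would have to both enter and leave it through the same neighbour — impossible without revisiting.

no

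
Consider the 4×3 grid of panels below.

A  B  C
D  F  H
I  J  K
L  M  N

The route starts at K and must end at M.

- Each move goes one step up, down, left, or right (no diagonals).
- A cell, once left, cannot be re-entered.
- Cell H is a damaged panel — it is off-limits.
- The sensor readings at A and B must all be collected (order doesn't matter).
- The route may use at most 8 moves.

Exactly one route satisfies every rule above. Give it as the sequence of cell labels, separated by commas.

The 8-move cap with required stops at A, B leaves no slack for detours.
Route from K: left 1 to J, up 2 to B, left 1 to A, down 3 to L, right 1 to M — 8 moves in all.
Check: all required cells visited; 8 ≤ 8 moves.

K, J, F, B, A, D, I, L, M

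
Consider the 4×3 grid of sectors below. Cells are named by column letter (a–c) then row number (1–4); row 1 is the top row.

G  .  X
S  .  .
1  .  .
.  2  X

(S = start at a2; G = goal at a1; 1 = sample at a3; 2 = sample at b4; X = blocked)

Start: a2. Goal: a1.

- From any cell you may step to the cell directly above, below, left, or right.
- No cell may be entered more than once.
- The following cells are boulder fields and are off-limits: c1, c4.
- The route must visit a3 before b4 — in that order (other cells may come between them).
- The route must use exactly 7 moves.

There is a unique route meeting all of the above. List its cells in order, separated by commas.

a2, a3, a4, b4, b3, b2, b1, a1

The waypoints must appear in the order a3, b4, with no cell reused.
Route from a2: 2× down (reaching a4), right to b4, 3× up (reaching b1), left to a1 — 7 moves in all.
Check: order respected (1 at step 1, 2 at step 3); 7 moves as required.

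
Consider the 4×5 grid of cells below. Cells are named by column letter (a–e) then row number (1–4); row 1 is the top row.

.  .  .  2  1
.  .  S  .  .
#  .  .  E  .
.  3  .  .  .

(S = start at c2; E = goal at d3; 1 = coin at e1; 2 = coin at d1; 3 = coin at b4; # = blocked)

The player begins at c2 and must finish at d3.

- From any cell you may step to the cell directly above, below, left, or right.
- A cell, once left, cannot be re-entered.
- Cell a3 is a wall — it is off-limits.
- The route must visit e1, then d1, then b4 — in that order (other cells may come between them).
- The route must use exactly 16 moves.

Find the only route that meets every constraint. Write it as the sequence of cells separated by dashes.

The waypoints must appear in the order e1, d1, b4, with no cell reused.
Route from c2: right 2 to e2, up 1 to e1, left 4 to a1, down 1 to a2, right 1 to b2, down 2 to b4, right 3 to e4, up 1 to e3, left 1 to d3 — 16 moves in all.
Check: order respected (1 at step 3, 2 at step 4, 3 at step 11); 16 moves as required.

c2 - d2 - e2 - e1 - d1 - c1 - b1 - a1 - a2 - b2 - b3 - b4 - c4 - d4 - e4 - e3 - d3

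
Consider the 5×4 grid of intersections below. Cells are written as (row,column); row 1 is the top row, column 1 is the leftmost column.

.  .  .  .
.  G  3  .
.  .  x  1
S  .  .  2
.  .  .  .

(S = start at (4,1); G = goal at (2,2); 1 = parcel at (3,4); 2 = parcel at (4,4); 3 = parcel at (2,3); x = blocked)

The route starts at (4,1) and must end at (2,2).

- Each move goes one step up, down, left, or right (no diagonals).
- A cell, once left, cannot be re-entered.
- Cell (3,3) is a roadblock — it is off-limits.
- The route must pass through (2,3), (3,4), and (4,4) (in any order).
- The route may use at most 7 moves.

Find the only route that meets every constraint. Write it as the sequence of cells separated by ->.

Any route must reach (2,3), (3,4), and (4,4) and still end at (2,2) within 7 moves, so the order of the required stops is forced.
Route from (4,1): 3× right (reaching (4,4)), 2× up (reaching (2,4)), 2× left (reaching (2,2)) — 7 moves in all.
Check: all required cells visited; 7 ≤ 7 moves.

(4,1) -> (4,2) -> (4,3) -> (4,4) -> (3,4) -> (2,4) -> (2,3) -> (2,2)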